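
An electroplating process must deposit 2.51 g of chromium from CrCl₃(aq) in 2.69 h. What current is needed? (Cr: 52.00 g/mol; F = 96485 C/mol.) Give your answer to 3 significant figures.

n(Cr) = 2.51 / 52.00 = 0.04827 mol
Cr³⁺ + 3e⁻ → Cr, so n(e⁻) = 3 × 0.04827 = 0.1448 mol
Q = 0.1448 × 96485 = 13970 C
I = Q / t = 13970 / 9684 s = 1.44 A

1.44 A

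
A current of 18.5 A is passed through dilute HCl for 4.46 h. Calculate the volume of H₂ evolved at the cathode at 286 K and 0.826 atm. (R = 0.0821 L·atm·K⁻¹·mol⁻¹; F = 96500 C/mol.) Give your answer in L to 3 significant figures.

Charge passed = 18.5 × 16056 = 2.970×10^5 C
Moles of electrons = 2.970×10^5 / 96500 = 3.078 mol
2H⁺ + 2e⁻ → H₂, so n(H₂) = 3.078 / 2 = 1.539 mol
V = nRT/P = 1.539 × 0.0821 × 286 / 0.826 = 43.75 L

43.8 L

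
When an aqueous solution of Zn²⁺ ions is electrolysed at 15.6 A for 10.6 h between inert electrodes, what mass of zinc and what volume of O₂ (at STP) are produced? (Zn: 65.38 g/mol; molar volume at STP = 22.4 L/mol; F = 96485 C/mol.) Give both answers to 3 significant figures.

Q = 15.6 × 38160 = 5.953×10^5 C; n(e⁻) = 5.953×10^5 / 96485 = 6.170 mol
Cathode: Zn²⁺ + 2e⁻ → Zn → n(Zn) = 6.170/2 = 3.085 mol → 202 g
Anode: 2H₂O → O₂ + 4H⁺ + 4e⁻ → n(O₂) = 6.170/4 = 1.543 mol → 34.6 L

202 g Zn; 34.6 L O₂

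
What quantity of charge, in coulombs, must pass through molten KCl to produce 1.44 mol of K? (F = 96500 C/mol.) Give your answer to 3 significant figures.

1.39×10^5 C

K⁺ + e⁻ → K, so n(e⁻) = 1 × 1.44 = 1.440 mol
Q = 1.440 × 96500 = 1.390×10^5 C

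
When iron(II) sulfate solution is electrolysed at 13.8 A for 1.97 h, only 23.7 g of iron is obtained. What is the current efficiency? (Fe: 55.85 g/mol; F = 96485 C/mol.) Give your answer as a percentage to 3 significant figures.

Q = 13.8 × 7092 = 97870 C
n(e⁻) = 97870 / 96485 = 1.014 mol
Fe²⁺ + 2e⁻ → Fe, so theoretical n(Fe) = 0.5070 mol → 28.32 g
Efficiency = 23.7 / 28.32 = 0.8369 = 83.7%

83.7%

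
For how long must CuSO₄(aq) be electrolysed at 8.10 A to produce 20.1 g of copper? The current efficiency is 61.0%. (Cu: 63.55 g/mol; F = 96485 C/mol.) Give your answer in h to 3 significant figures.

3.43 h

n(Cu) = 20.1 / 63.55 = 0.3163 mol
Cu²⁺ + 2e⁻ → Cu, so n(e⁻) = 2 × 0.3163 = 0.6326 mol
Q = 0.6326 × 96485 / 0.610 = 1.001×10^5 C
t = Q / I = 1.001×10^5 / 8.10 = 12360 s = 3.43 h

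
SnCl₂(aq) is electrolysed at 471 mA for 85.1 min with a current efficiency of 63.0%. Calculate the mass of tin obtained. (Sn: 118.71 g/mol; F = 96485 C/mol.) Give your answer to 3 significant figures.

Q = 0.471 × 5106 = 2405 C
n(e⁻) = 2405 / 96485 = 0.02493 mol
Sn²⁺ + 2e⁻ → Sn, so theoretical m(Sn) = 0.01247 × 118.71 = 1.480 g
Actual mass = 63.0% × 1.480 = 0.932 g

0.932 g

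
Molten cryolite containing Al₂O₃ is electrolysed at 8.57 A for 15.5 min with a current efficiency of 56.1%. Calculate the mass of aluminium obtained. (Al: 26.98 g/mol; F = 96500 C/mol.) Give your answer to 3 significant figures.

Q = 8.57 × 930 = 7970 C
n(e⁻) = 7970 / 96500 = 0.08259 mol
Al³⁺ + 3e⁻ → Al, so theoretical m(Al) = 0.02753 × 26.98 = 0.7428 g
Actual mass = 56.1% × 0.7428 = 0.417 g

0.417 g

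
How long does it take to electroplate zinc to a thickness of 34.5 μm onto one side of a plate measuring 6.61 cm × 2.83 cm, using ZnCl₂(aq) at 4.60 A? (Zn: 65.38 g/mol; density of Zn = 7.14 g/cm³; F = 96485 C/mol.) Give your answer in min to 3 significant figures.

Plated area = 6.61 × 2.83 = 18.71 cm²
Volume = 18.71 × 34.5×10⁻⁴ cm = 0.06455 cm³
m(Zn) = 0.06455 × 7.14 = 0.4609 g
n(Zn) = 0.4609 / 65.38 = 0.007050 mol; n(e⁻) = 2 × 0.007050 = 0.01410 mol
Q = 0.01410 × 96485 = 1360 C
t = 1360 / 4.60 = 295.7 s = 4.93 min

4.93 min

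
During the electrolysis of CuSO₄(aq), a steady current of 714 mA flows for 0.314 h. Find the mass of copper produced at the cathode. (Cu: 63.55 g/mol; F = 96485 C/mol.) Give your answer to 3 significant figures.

0.266 g

Charge passed = 0.714 × 1130.4 = 807.1 C
n(e⁻) = Q/F = 807.1/96485 = 0.008365 mol
Cu²⁺ + 2e⁻ → Cu, so n(Cu) = 0.008365 / 2 = 0.004183 mol
m = 0.004183 × 63.55 = 0.266 g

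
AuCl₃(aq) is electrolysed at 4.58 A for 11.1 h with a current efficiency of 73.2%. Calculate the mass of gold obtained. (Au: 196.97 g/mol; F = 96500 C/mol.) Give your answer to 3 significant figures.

Q = 4.58 × 39960 = 1.830×10^5 C
n(e⁻) = 1.830×10^5 / 96500 = 1.896 mol
Au³⁺ + 3e⁻ → Au, so theoretical m(Au) = 0.6320 × 196.97 = 124.5 g
Actual mass = 73.2% × 124.5 = 91.1 g

91.1 g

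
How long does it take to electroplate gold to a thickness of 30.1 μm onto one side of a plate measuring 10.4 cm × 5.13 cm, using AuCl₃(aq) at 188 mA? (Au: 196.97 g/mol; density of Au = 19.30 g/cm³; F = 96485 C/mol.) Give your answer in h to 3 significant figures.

6.73 h

Plated area = 10.4 × 5.13 = 53.35 cm²
Volume = 53.35 × 30.1×10⁻⁴ cm = 0.1606 cm³
m(Au) = 0.1606 × 19.30 = 3.100 g
n(Au) = 3.100 / 196.97 = 0.01574 mol; n(e⁻) = 3 × 0.01574 = 0.04722 mol
Q = 0.04722 × 96485 = 4556 C
t = 4556 / 0.188 = 24230 s = 6.73 h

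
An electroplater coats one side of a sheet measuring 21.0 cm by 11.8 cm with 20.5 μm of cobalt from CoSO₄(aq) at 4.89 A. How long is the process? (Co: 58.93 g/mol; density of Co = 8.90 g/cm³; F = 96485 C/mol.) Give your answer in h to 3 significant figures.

0.841 h

Plated area = 21.0 × 11.8 = 247.8 cm²
Volume = 247.8 × 20.5×10⁻⁴ cm = 0.5080 cm³
m(Co) = 0.5080 × 8.90 = 4.521 g
n(Co) = 4.521 / 58.93 = 0.07672 mol; n(e⁻) = 2 × 0.07672 = 0.1534 mol
Q = 0.1534 × 96485 = 14800 C
t = 14800 / 4.89 = 3027 s = 0.841 h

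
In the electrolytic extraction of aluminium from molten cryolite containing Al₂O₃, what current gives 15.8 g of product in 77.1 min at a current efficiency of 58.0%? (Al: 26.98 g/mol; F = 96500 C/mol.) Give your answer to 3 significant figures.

63.2 A

n(Al) = 15.8 / 26.98 = 0.5856 mol
Al³⁺ + 3e⁻ → Al, so n(e⁻) = 3 × 0.5856 = 1.757 mol
Q = 1.757 × 96500 / 0.580 = 2.923×10^5 C
I = Q / t = 2.923×10^5 / 4626 s = 63.2 A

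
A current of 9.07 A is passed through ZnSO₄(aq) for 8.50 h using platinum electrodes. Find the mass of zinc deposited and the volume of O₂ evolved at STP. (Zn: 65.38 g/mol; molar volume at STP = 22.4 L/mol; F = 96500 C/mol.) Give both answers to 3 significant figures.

Q = 9.07 × 30600 = 2.775×10^5 C; n(e⁻) = 2.775×10^5 / 96500 = 2.876 mol
Cathode: Zn²⁺ + 2e⁻ → Zn → n(Zn) = 2.876/2 = 1.438 mol → 94.0 g
Anode: 2H₂O → O₂ + 4H⁺ + 4e⁻ → n(O₂) = 2.876/4 = 0.7190 mol → 16.1 L

94.0 g Zn; 16.1 L O₂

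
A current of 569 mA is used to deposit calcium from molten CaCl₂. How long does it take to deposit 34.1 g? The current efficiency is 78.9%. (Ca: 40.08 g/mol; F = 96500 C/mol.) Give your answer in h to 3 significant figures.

n(Ca) = 34.1 / 40.08 = 0.8508 mol
Ca²⁺ + 2e⁻ → Ca, so n(e⁻) = 2 × 0.8508 = 1.702 mol
Q = 1.702 × 96500 / 0.789 = 2.082×10^5 C
t = Q / I = 2.082×10^5 / 0.569 = 3.659×10^5 s = 102 h

102 h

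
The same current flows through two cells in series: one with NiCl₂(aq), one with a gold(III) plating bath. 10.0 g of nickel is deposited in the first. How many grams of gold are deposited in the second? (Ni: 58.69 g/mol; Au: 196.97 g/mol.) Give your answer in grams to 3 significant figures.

n(Ni) = 10.0 / 58.69 = 0.1704 mol
Ni²⁺ + 2e⁻ → Ni, so n(e⁻) = 2 × 0.1704 = 0.3408 mol
Same current for the same time ⇒ same n(e⁻) = 0.3408 mol in both cells.
Au³⁺ + 3e⁻ → Au, so n(Au) = 0.3408 / 3 = 0.1136 mol
m(Au) = 0.1136 × 196.97 = 22.4 g

22.4 g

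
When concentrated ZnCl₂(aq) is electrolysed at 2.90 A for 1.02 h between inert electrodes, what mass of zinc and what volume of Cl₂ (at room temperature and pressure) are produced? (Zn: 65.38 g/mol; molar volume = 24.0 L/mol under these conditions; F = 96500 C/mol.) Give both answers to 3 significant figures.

Q = 2.90 × 3672 = 10650 C; n(e⁻) = 10650 / 96500 = 0.1104 mol
Cathode: Zn²⁺ + 2e⁻ → Zn → n(Zn) = 0.1104/2 = 0.05520 mol → 3.61 g
Anode: 2Cl⁻ → Cl₂ + 2e⁻ → n(Cl₂) = 0.1104/2 = 0.05520 mol → 1.32 L

3.61 g Zn; 1.32 L Cl₂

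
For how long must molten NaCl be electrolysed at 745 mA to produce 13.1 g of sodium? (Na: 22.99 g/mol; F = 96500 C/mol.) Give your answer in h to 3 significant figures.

n(Na) = 13.1 / 22.99 = 0.5698 mol
Na⁺ + e⁻ → Na, so n(e⁻) = 0.5698 mol
Q = 0.5698 × 96500 = 54990 C
t = Q / I = 54990 / 0.745 = 73810 s = 20.5 h

20.5 h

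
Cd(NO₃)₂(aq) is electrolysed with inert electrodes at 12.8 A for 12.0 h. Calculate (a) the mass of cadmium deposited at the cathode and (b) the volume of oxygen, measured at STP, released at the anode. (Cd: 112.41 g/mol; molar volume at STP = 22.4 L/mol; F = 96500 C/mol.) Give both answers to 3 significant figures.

Q = 12.8 × 43200 = 5.530×10^5 C; n(e⁻) = 5.530×10^5 / 96500 = 5.731 mol
Cathode: Cd²⁺ + 2e⁻ → Cd → n(Cd) = 5.731/2 = 2.866 mol → 322 g
Anode: 2H₂O → O₂ + 4H⁺ + 4e⁻ → n(O₂) = 5.731/4 = 1.433 mol → 32.1 L

322 g Cd; 32.1 L O₂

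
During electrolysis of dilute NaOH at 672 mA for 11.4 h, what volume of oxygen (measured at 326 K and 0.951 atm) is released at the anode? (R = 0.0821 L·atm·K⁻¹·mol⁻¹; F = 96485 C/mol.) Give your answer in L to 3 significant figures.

2.01 L

Charge passed = 0.672 × 41040 = 27580 C
Moles of electrons = 27580 / 96485 = 0.2858 mol
2H₂O → O₂ + 4H⁺ + 4e⁻, so n(O₂) = 0.2858 / 4 = 0.07145 mol
V = nRT/P = 0.07145 × 0.0821 × 326 / 0.951 = 2.011 L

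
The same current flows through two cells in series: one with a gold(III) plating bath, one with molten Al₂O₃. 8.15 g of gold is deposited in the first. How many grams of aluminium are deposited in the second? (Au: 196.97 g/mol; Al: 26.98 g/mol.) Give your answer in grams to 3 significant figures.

1.12 g

n(Au) = 8.15 / 196.97 = 0.04138 mol
Au³⁺ + 3e⁻ → Au, so n(e⁻) = 3 × 0.04138 = 0.1241 mol
Since the cells are in series, n(e⁻) in the Al cell is also 0.1241 mol.
Al³⁺ + 3e⁻ → Al, so n(Al) = 0.1241 / 3 = 0.04137 mol
m(Al) = 0.04137 × 26.98 = 1.12 g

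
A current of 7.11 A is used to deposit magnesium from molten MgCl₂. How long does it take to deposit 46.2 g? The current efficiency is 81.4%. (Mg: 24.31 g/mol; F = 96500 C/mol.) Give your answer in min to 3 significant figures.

1060 min

n(Mg) = 46.2 / 24.31 = 1.900 mol
Mg²⁺ + 2e⁻ → Mg, so n(e⁻) = 2 × 1.900 = 3.800 mol
Q = 3.800 × 96500 / 0.814 = 4.505×10^5 C
t = Q / I = 4.505×10^5 / 7.11 = 63360 s = 1060 min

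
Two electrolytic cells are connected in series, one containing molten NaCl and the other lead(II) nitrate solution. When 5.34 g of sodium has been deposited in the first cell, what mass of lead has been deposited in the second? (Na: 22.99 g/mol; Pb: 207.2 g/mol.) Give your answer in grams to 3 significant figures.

24.1 g

n(Na) = 5.34 / 22.99 = 0.2323 mol
Na⁺ + e⁻ → Na, so n(e⁻) = 0.2323 mol
Same current for the same time ⇒ same n(e⁻) = 0.2323 mol in both cells.
Pb²⁺ + 2e⁻ → Pb, so n(Pb) = 0.2323 / 2 = 0.1162 mol
m(Pb) = 0.1162 × 207.2 = 24.1 g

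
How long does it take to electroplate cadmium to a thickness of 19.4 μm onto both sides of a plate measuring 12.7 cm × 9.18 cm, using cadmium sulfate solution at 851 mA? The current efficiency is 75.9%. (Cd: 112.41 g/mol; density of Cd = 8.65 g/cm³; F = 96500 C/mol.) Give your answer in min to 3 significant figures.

173 min

Plated area = 2 × 12.7 × 9.18 = 233.2 cm²
Volume = 233.2 × 19.4×10⁻⁴ cm = 0.4524 cm³
m(Cd) = 0.4524 × 8.65 = 3.913 g
n(Cd) = 3.913 / 112.41 = 0.03481 mol; n(e⁻) = 2 × 0.03481 = 0.06962 mol
Q = 0.06962 × 96500 / 0.759 = 8852 C
t = 8852 / 0.851 = 10400 s = 173 min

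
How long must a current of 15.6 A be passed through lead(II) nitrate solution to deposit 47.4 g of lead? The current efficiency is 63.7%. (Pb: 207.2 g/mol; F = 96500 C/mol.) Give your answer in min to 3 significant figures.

n(Pb) = 47.4 / 207.2 = 0.2288 mol
Pb²⁺ + 2e⁻ → Pb, so n(e⁻) = 2 × 0.2288 = 0.4576 mol
Q = 0.4576 × 96500 / 0.637 = 69320 C
t = Q / I = 69320 / 15.6 = 4444 s = 74.1 min

74.1 min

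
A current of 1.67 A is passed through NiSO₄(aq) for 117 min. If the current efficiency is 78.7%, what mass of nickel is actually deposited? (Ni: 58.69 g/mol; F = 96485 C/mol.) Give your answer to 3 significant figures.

2.81 g

Q = 1.67 × 7020 = 11720 C
n(e⁻) = 11720 / 96485 = 0.1215 mol
Ni²⁺ + 2e⁻ → Ni, so theoretical m(Ni) = 0.06075 × 58.69 = 3.565 g
Actual mass = 78.7% × 3.565 = 2.81 g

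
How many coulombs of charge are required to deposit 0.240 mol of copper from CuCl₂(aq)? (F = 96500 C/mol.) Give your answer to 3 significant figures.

Cu²⁺ + 2e⁻ → Cu, so n(e⁻) = 2 × 0.240 = 0.4800 mol
Q = 0.4800 × 96500 = 46320 C

46300 C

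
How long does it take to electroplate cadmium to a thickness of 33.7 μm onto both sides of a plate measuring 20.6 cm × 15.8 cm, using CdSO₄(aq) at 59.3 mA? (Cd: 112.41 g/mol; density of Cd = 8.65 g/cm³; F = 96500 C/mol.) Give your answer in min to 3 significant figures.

9160 min

Plated area = 2 × 20.6 × 15.8 = 651.0 cm²
Volume = 651.0 × 33.7×10⁻⁴ cm = 2.194 cm³
m(Cd) = 2.194 × 8.65 = 18.98 g
n(Cd) = 18.98 / 112.41 = 0.1688 mol; n(e⁻) = 2 × 0.1688 = 0.3376 mol
Q = 0.3376 × 96500 = 32580 C
t = 32580 / 0.0593 = 5.494×10^5 s = 9160 min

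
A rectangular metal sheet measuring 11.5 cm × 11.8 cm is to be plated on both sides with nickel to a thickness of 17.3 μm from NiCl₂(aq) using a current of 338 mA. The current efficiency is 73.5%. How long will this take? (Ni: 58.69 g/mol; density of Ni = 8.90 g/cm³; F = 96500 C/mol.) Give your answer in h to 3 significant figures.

15.4 h

Plated area = 2 × 11.5 × 11.8 = 271.4 cm²
Volume = 271.4 × 17.3×10⁻⁴ cm = 0.4695 cm³
m(Ni) = 0.4695 × 8.90 = 4.179 g
n(Ni) = 4.179 / 58.69 = 0.07120 mol; n(e⁻) = 2 × 0.07120 = 0.1424 mol
Q = 0.1424 × 96500 / 0.735 = 18700 C
t = 18700 / 0.338 = 55330 s = 15.4 h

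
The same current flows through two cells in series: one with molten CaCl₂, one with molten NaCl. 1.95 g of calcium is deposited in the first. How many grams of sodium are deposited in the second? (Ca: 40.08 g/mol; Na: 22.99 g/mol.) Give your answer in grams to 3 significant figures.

2.24 g

n(Ca) = 1.95 / 40.08 = 0.04865 mol
Ca²⁺ + 2e⁻ → Ca, so n(e⁻) = 2 × 0.04865 = 0.09730 mol
In series, the same 0.09730 mol of electrons flows through the second cell.
Na⁺ + e⁻ → Na, so n(Na) = 0.09730 mol
m(Na) = 0.09730 × 22.99 = 2.24 g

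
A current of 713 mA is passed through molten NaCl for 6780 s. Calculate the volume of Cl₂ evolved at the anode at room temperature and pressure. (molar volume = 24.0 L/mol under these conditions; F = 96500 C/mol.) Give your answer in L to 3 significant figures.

0.601 L

Q = 0.713 A × 6780 s = 4834 C
Moles of electrons = 4834 / 96500 = 0.05009 mol
2Cl⁻ → Cl₂ + 2e⁻, so n(Cl₂) = 0.05009 / 2 = 0.02505 mol
V = 0.02505 × 24.0 = 0.6012 L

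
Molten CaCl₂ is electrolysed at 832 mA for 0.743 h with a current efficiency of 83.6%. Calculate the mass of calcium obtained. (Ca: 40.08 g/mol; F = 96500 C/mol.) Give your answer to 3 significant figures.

0.386 g

Q = 0.832 × 2674.8 = 2225 C
n(e⁻) = 2225 / 96500 = 0.02306 mol
Ca²⁺ + 2e⁻ → Ca, so theoretical m(Ca) = 0.01153 × 40.08 = 0.4621 g
Actual mass = 83.6% × 0.4621 = 0.386 g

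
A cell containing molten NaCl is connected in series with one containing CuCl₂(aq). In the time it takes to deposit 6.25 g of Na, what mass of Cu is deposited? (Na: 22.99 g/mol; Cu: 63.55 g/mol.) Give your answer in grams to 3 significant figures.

8.64 g

n(Na) = 6.25 / 22.99 = 0.2719 mol
Na⁺ + e⁻ → Na, so n(e⁻) = 0.2719 mol
In series, the same 0.2719 mol of electrons flows through the second cell.
Cu²⁺ + 2e⁻ → Cu, so n(Cu) = 0.2719 / 2 = 0.1360 mol
m(Cu) = 0.1360 × 63.55 = 8.64 g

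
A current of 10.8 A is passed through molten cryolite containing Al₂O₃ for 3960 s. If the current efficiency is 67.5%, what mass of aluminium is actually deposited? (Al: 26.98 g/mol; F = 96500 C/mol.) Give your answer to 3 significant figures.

2.69 g

Q = 10.8 × 3960 = 42770 C
n(e⁻) = 42770 / 96500 = 0.4432 mol
Al³⁺ + 3e⁻ → Al, so theoretical m(Al) = 0.1477 × 26.98 = 3.985 g
Actual mass = 67.5% × 3.985 = 2.69 g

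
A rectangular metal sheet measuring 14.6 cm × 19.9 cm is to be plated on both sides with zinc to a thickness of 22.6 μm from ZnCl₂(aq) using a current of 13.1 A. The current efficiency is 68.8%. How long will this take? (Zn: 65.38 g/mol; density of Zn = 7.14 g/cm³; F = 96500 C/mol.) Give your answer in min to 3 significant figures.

51.2 min

Plated area = 2 × 14.6 × 19.9 = 581.1 cm²
Volume = 581.1 × 22.6×10⁻⁴ cm = 1.313 cm³
m(Zn) = 1.313 × 7.14 = 9.375 g
n(Zn) = 9.375 / 65.38 = 0.1434 mol; n(e⁻) = 2 × 0.1434 = 0.2868 mol
Q = 0.2868 × 96500 / 0.688 = 40230 C
t = 40230 / 13.1 = 3071 s = 51.2 min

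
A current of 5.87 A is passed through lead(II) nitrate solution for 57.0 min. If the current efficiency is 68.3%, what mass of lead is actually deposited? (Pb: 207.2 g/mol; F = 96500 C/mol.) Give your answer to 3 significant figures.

Q = 5.87 × 3420 = 20080 C
n(e⁻) = 20080 / 96500 = 0.2081 mol
Pb²⁺ + 2e⁻ → Pb, so theoretical m(Pb) = 0.1041 × 207.2 = 21.57 g
Actual mass = 68.3% × 21.57 = 14.7 g

14.7 g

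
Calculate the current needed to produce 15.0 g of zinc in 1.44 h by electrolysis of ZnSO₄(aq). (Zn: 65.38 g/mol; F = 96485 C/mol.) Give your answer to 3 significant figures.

n(Zn) = 15.0 / 65.38 = 0.2294 mol
Zn²⁺ + 2e⁻ → Zn, so n(e⁻) = 2 × 0.2294 = 0.4588 mol
Q = 0.4588 × 96485 = 44270 C
I = Q / t = 44270 / 5184 s = 8.54 A

8.54 A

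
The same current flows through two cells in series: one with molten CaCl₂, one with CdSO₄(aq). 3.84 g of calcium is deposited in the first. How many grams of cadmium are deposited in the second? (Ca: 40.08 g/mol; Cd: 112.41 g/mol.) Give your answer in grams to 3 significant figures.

10.8 g

n(Ca) = 3.84 / 40.08 = 0.09581 mol
Ca²⁺ + 2e⁻ → Ca, so n(e⁻) = 2 × 0.09581 = 0.1916 mol
In series, the same 0.1916 mol of electrons flows through the second cell.
Cd²⁺ + 2e⁻ → Cd, so n(Cd) = 0.1916 / 2 = 0.09580 mol
m(Cd) = 0.09580 × 112.41 = 10.8 g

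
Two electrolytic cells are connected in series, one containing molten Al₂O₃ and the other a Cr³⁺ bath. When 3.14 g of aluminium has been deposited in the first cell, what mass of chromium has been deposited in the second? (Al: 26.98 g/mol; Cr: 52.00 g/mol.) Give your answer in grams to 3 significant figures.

6.05 g

n(Al) = 3.14 / 26.98 = 0.1164 mol
Al³⁺ + 3e⁻ → Al, so n(e⁻) = 3 × 0.1164 = 0.3492 mol
Since the cells are in series, n(e⁻) in the Cr cell is also 0.3492 mol.
Cr³⁺ + 3e⁻ → Cr, so n(Cr) = 0.3492 / 3 = 0.1164 mol
m(Cr) = 0.1164 × 52.00 = 6.05 g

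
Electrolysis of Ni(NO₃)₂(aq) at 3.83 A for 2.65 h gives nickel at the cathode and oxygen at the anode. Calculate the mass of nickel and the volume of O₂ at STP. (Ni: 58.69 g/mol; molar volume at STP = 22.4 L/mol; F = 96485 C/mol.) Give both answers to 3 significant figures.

Q = 3.83 × 9540 = 36540 C; n(e⁻) = 36540 / 96485 = 0.3787 mol
Cathode: Ni²⁺ + 2e⁻ → Ni → n(Ni) = 0.3787/2 = 0.1894 mol → 11.1 g
Anode: 2H₂O → O₂ + 4H⁺ + 4e⁻ → n(O₂) = 0.3787/4 = 0.09468 mol → 2.12 L

11.1 g Ni; 2.12 L O₂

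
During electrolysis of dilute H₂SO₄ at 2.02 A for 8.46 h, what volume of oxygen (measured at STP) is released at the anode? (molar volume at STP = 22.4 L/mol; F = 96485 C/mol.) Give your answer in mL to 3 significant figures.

3570 mL

Charge passed = 2.02 × 30456 = 61520 C
n(e⁻) = 61520 / 96485 = 0.6376 mol
2H₂O → O₂ + 4H⁺ + 4e⁻, so n(O₂) = 0.6376 / 4 = 0.1594 mol
V = 0.1594 × 22.4 = 3.571 L
= 3570 mL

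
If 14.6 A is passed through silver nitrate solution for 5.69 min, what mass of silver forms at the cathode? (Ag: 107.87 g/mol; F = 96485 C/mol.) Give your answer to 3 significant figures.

5.57 g

Q = It = 14.6 × 341.4 = 4984 C
n(e⁻) = 4984 / 96485 = 0.05166 mol
Ag⁺ + e⁻ → Ag, so n(Ag) = 0.05166 mol
m = 0.05166 × 107.87 = 5.57 g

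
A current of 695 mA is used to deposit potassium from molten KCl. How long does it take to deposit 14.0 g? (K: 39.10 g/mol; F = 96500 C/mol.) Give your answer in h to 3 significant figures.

n(K) = 14.0 / 39.10 = 0.3581 mol
K⁺ + e⁻ → K, so n(e⁻) = 0.3581 mol
Q = 0.3581 × 96500 = 34560 C
t = Q / I = 34560 / 0.695 = 49730 s = 13.8 h

13.8 h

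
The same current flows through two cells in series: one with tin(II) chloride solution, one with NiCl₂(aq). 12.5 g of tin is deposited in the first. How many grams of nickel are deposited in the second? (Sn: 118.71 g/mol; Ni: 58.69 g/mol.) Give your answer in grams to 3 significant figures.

n(Sn) = 12.5 / 118.71 = 0.1053 mol
Sn²⁺ + 2e⁻ → Sn, so n(e⁻) = 2 × 0.1053 = 0.2106 mol
Same current for the same time ⇒ same n(e⁻) = 0.2106 mol in both cells.
Ni²⁺ + 2e⁻ → Ni, so n(Ni) = 0.2106 / 2 = 0.1053 mol
m(Ni) = 0.1053 × 58.69 = 6.18 g

6.18 g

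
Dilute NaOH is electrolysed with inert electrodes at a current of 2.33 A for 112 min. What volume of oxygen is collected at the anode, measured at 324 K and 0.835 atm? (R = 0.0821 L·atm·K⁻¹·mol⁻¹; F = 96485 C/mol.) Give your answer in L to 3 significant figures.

Charge passed = 2.33 × 6720 = 15660 C
n(e⁻) = Q/F = 15660/96485 = 0.1623 mol
2H₂O → O₂ + 4H⁺ + 4e⁻, so n(O₂) = 0.1623 / 4 = 0.04058 mol
V = nRT/P = 0.04058 × 0.0821 × 324 / 0.835 = 1.293 L

1.29 L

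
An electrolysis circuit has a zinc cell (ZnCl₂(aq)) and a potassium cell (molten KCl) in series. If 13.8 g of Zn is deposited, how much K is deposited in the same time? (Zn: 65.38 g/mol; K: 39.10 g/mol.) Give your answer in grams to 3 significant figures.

n(Zn) = 13.8 / 65.38 = 0.2111 mol
Zn²⁺ + 2e⁻ → Zn, so n(e⁻) = 2 × 0.2111 = 0.4222 mol
Same current for the same time ⇒ same n(e⁻) = 0.4222 mol in both cells.
K⁺ + e⁻ → K, so n(K) = 0.4222 mol
m(K) = 0.4222 × 39.10 = 16.5 g

16.5 g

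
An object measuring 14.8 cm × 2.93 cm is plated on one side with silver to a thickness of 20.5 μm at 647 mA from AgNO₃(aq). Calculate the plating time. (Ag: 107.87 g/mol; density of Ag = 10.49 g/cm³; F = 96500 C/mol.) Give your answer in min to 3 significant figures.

Plated area = 14.8 × 2.93 = 43.36 cm²
Volume = 43.36 × 20.5×10⁻⁴ cm = 0.08889 cm³
m(Ag) = 0.08889 × 10.49 = 0.9325 g
n(Ag) = 0.9325 / 107.87 = 0.008645 mol; n(e⁻) = 0.008645 mol
Q = 0.008645 × 96500 = 834.2 C
t = 834.2 / 0.647 = 1289 s = 21.5 min

21.5 min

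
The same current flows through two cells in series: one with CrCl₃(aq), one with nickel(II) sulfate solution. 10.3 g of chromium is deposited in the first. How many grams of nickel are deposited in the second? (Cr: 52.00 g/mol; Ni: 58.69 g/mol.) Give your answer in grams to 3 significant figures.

17.4 g

n(Cr) = 10.3 / 52.00 = 0.1981 mol
Cr³⁺ + 3e⁻ → Cr, so n(e⁻) = 3 × 0.1981 = 0.5943 mol
The cells are in series, so the same charge (and hence the same n(e⁻) = 0.5943 mol) passes through both.
Ni²⁺ + 2e⁻ → Ni, so n(Ni) = 0.5943 / 2 = 0.2972 mol
m(Ni) = 0.2972 × 58.69 = 17.4 g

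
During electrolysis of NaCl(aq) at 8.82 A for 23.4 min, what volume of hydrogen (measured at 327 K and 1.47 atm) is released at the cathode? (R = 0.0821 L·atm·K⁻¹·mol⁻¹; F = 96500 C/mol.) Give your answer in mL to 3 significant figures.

1170 mL

Charge passed = 8.82 × 1404 = 12380 C
Moles of electrons = 12380 / 96500 = 0.1283 mol
2H⁺ + 2e⁻ → H₂, so n(H₂) = 0.1283 / 2 = 0.06415 mol
V = nRT/P = 0.06415 × 0.0821 × 327 / 1.47 = 1.172 L
= 1170 mL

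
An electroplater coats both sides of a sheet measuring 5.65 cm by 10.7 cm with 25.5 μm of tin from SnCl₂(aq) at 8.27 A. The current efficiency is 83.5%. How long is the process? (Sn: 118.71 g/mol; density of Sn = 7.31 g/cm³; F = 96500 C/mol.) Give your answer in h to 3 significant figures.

0.147 h

Plated area = 2 × 5.65 × 10.7 = 120.9 cm²
Volume = 120.9 × 25.5×10⁻⁴ cm = 0.3083 cm³
m(Sn) = 0.3083 × 7.31 = 2.254 g
n(Sn) = 2.254 / 118.71 = 0.01899 mol; n(e⁻) = 2 × 0.01899 = 0.03798 mol
Q = 0.03798 × 96500 / 0.835 = 4389 C
t = 4389 / 8.27 = 530.7 s = 0.147 h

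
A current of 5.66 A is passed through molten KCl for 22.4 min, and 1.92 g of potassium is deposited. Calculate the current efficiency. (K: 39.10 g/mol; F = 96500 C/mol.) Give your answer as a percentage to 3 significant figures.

62.3%

Q = 5.66 × 1344 = 7607 C
n(e⁻) = 7607 / 96500 = 0.07883 mol
K⁺ + e⁻ → K, so theoretical n(K) = 0.07883 mol → 3.082 g
Efficiency = 1.92 / 3.082 = 0.6230 = 62.3%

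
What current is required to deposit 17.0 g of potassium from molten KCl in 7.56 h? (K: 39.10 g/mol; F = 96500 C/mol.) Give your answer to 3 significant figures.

1.54 A

n(K) = 17.0 / 39.10 = 0.4348 mol
K⁺ + e⁻ → K, so n(e⁻) = 0.4348 mol
Q = 0.4348 × 96500 = 41960 C
I = Q / t = 41960 / 27216 s = 1.54 A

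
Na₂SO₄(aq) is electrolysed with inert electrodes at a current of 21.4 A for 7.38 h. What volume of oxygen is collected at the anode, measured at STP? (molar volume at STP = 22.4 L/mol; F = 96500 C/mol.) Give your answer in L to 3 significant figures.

33.0 L

Q = 21.4 A × 26568 s = 5.686×10^5 C
Moles of electrons = 5.686×10^5 / 96500 = 5.892 mol
2H₂O → O₂ + 4H⁺ + 4e⁻, so n(O₂) = 5.892 / 4 = 1.473 mol
V = 1.473 × 22.4 = 33.00 L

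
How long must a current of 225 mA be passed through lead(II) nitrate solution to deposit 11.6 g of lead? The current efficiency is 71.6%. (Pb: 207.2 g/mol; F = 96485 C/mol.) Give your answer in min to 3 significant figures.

n(Pb) = 11.6 / 207.2 = 0.05598 mol
Pb²⁺ + 2e⁻ → Pb, so n(e⁻) = 2 × 0.05598 = 0.1120 mol
Q = 0.1120 × 96485 / 0.716 = 15090 C
t = Q / I = 15090 / 0.225 = 67070 s = 1120 min

1120 min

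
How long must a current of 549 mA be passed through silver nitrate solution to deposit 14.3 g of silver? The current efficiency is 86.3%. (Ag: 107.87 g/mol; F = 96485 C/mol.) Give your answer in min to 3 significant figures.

n(Ag) = 14.3 / 107.87 = 0.1326 mol
Ag⁺ + e⁻ → Ag, so n(e⁻) = 0.1326 mol
Q = 0.1326 × 96485 / 0.863 = 14820 C
t = Q / I = 14820 / 0.549 = 26990 s = 450 min

450 min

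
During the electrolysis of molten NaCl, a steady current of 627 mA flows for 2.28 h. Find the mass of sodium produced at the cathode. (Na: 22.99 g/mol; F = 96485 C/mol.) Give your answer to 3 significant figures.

Q = It = 0.627 × 8208 = 5146 C
Moles of electrons = 5146 / 96485 = 0.05333 mol
Na⁺ + e⁻ → Na, so n(Na) = 0.05333 mol
m = 0.05333 × 22.99 = 1.23 g

1.23 g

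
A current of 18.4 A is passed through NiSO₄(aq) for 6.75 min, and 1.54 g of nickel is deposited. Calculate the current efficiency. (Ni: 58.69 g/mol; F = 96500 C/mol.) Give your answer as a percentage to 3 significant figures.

Q = 18.4 × 405 = 7452 C
n(e⁻) = 7452 / 96500 = 0.07722 mol
Ni²⁺ + 2e⁻ → Ni, so theoretical n(Ni) = 0.03861 mol → 2.266 g
Efficiency = 1.54 / 2.266 = 0.6796 = 68.0%

68.0%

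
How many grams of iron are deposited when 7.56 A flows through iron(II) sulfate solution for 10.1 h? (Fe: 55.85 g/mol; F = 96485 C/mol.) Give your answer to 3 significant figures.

Q = It = 7.56 × 36360 = 2.749×10^5 C
Moles of electrons = 2.749×10^5 / 96485 = 2.849 mol
Fe²⁺ + 2e⁻ → Fe, so n(Fe) = 2.849 / 2 = 1.425 mol
m = 1.425 × 55.85 = 79.6 g

79.6 g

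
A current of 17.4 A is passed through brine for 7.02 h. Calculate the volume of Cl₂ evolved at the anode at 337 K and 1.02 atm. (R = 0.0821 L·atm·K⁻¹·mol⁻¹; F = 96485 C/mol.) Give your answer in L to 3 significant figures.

61.8 L

Q = 17.4 A × 25272 s = 4.397×10^5 C
n(e⁻) = 4.397×10^5 / 96485 = 4.557 mol
2Cl⁻ → Cl₂ + 2e⁻, so n(Cl₂) = 4.557 / 2 = 2.279 mol
V = nRT/P = 2.279 × 0.0821 × 337 / 1.02 = 61.82 L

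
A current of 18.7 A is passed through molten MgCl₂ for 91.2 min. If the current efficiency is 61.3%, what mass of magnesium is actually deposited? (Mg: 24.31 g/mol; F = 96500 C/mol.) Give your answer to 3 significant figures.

7.90 g

Q = 18.7 × 5472 = 1.023×10^5 C
n(e⁻) = 1.023×10^5 / 96500 = 1.060 mol
Mg²⁺ + 2e⁻ → Mg, so theoretical m(Mg) = 0.5300 × 24.31 = 12.88 g
Actual mass = 61.3% × 12.88 = 7.90 g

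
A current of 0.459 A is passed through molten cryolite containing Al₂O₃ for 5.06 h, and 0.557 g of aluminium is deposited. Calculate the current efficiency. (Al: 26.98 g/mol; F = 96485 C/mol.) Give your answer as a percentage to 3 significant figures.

Q = 0.459 × 18216 = 8361 C
n(e⁻) = 8361 / 96485 = 0.08666 mol
Al³⁺ + 3e⁻ → Al, so theoretical n(Al) = 0.02889 mol → 0.7795 g
Efficiency = 0.557 / 0.7795 = 0.7146 = 71.5%

71.5%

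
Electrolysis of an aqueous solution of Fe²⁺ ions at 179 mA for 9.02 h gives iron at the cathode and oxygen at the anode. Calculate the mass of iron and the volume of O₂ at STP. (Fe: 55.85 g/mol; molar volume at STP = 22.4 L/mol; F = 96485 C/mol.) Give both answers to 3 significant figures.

Q = 0.179 × 32472 = 5812 C; n(e⁻) = 5812 / 96485 = 0.06024 mol
Cathode: Fe²⁺ + 2e⁻ → Fe → n(Fe) = 0.06024/2 = 0.03012 mol → 1.68 g
Anode: 2H₂O → O₂ + 4H⁺ + 4e⁻ → n(O₂) = 0.06024/4 = 0.01506 mol → 0.337 L

1.68 g Fe; 0.337 L O₂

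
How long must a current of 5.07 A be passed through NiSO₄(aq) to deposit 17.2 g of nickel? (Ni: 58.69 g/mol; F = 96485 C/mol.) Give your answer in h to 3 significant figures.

3.10 h

n(Ni) = 17.2 / 58.69 = 0.2931 mol
Ni²⁺ + 2e⁻ → Ni, so n(e⁻) = 2 × 0.2931 = 0.5862 mol
Q = 0.5862 × 96485 = 56560 C
t = Q / I = 56560 / 5.07 = 11160 s = 3.10 h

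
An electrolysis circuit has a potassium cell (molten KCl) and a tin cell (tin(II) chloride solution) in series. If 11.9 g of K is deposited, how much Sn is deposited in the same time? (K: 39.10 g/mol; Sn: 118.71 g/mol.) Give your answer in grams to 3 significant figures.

n(K) = 11.9 / 39.10 = 0.3043 mol
K⁺ + e⁻ → K, so n(e⁻) = 0.3043 mol
Same current for the same time ⇒ same n(e⁻) = 0.3043 mol in both cells.
Sn²⁺ + 2e⁻ → Sn, so n(Sn) = 0.3043 / 2 = 0.1522 mol
m(Sn) = 0.1522 × 118.71 = 18.1 g

18.1 g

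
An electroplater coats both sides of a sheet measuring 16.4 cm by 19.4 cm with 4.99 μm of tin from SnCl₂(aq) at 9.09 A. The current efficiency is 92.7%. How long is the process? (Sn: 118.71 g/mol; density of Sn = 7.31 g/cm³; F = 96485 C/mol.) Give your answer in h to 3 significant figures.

Plated area = 2 × 16.4 × 19.4 = 636.3 cm²
Volume = 636.3 × 4.99×10⁻⁴ cm = 0.3175 cm³
m(Sn) = 0.3175 × 7.31 = 2.321 g
n(Sn) = 2.321 / 118.71 = 0.01955 mol; n(e⁻) = 2 × 0.01955 = 0.03910 mol
Q = 0.03910 × 96485 / 0.927 = 4070 C
t = 4070 / 9.09 = 447.7 s = 0.124 h

0.124 h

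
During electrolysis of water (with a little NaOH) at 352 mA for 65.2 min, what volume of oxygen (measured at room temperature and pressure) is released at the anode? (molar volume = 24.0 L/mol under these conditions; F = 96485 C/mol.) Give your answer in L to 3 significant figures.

0.0856 L

Charge passed = 0.352 × 3912 = 1377 C
n(e⁻) = Q/F = 1377/96485 = 0.01427 mol
2H₂O → O₂ + 4H⁺ + 4e⁻, so n(O₂) = 0.01427 / 4 = 0.003568 mol
V = 0.003568 × 24.0 = 0.08563 L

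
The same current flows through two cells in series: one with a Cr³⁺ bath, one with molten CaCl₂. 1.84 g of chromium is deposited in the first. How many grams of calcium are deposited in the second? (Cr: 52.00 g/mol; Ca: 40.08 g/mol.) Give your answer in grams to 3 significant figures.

n(Cr) = 1.84 / 52.00 = 0.03538 mol
Cr³⁺ + 3e⁻ → Cr, so n(e⁻) = 3 × 0.03538 = 0.1061 mol
In series, the same 0.1061 mol of electrons flows through the second cell.
Ca²⁺ + 2e⁻ → Ca, so n(Ca) = 0.1061 / 2 = 0.05305 mol
m(Ca) = 0.05305 × 40.08 = 2.13 g

2.13 g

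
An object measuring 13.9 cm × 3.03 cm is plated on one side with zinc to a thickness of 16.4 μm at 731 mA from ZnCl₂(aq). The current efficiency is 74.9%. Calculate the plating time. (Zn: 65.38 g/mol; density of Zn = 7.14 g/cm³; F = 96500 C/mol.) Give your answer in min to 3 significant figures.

Plated area = 13.9 × 3.03 = 42.12 cm²
Volume = 42.12 × 16.4×10⁻⁴ cm = 0.06908 cm³
m(Zn) = 0.06908 × 7.14 = 0.4932 g
n(Zn) = 0.4932 / 65.38 = 0.007544 mol; n(e⁻) = 2 × 0.007544 = 0.01509 mol
Q = 0.01509 × 96500 / 0.749 = 1944 C
t = 1944 / 0.731 = 2659 s = 44.3 min

44.3 min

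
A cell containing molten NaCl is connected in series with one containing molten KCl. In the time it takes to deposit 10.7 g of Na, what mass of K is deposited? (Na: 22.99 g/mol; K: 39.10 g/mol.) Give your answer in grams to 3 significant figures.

18.2 g

n(Na) = 10.7 / 22.99 = 0.4654 mol
Na⁺ + e⁻ → Na, so n(e⁻) = 0.4654 mol
Same current for the same time ⇒ same n(e⁻) = 0.4654 mol in both cells.
K⁺ + e⁻ → K, so n(K) = 0.4654 mol
m(K) = 0.4654 × 39.10 = 18.2 g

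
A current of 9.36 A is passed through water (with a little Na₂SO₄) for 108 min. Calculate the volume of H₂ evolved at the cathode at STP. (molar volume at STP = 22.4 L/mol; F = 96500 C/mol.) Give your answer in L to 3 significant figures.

Q = 9.36 A × 6480 s = 60650 C
n(e⁻) = Q/F = 60650/96500 = 0.6285 mol
2H⁺ + 2e⁻ → H₂, so n(H₂) = 0.6285 / 2 = 0.3143 mol
V = 0.3143 × 22.4 = 7.040 L

7.04 L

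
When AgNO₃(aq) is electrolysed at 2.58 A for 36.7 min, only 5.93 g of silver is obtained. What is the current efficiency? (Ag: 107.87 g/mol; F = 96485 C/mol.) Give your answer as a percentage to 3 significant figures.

93.4%

Q = 2.58 × 2202 = 5681 C
n(e⁻) = 5681 / 96485 = 0.05888 mol
Ag⁺ + e⁻ → Ag, so theoretical n(Ag) = 0.05888 mol → 6.351 g
Efficiency = 5.93 / 6.351 = 0.9337 = 93.4%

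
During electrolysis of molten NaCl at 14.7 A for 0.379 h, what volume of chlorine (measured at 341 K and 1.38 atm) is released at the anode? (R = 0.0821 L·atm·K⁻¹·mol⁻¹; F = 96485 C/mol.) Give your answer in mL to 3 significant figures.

2110 mL

Q = 14.7 A × 1364.4 s = 20060 C
Moles of electrons = 20060 / 96485 = 0.2079 mol
2Cl⁻ → Cl₂ + 2e⁻, so n(Cl₂) = 0.2079 / 2 = 0.1040 mol
V = nRT/P = 0.1040 × 0.0821 × 341 / 1.38 = 2.110 L
= 2110 mL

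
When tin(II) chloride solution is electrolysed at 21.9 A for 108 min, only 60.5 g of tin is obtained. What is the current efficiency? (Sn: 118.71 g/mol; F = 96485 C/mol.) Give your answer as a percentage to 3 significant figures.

69.3%

Q = 21.9 × 6480 = 1.419×10^5 C
n(e⁻) = 1.419×10^5 / 96485 = 1.471 mol
Sn²⁺ + 2e⁻ → Sn, so theoretical n(Sn) = 0.7355 mol → 87.31 g
Efficiency = 60.5 / 87.31 = 0.6929 = 69.3%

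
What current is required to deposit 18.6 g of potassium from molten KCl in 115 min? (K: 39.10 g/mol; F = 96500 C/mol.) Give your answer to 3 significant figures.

n(K) = 18.6 / 39.10 = 0.4757 mol
K⁺ + e⁻ → K, so n(e⁻) = 0.4757 mol
Q = 0.4757 × 96500 = 45910 C
I = Q / t = 45910 / 6900 s = 6.65 A

6.65 A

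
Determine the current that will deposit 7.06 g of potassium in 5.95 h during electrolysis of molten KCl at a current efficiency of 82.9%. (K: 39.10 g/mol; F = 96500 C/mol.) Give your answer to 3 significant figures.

n(K) = 7.06 / 39.10 = 0.1806 mol
K⁺ + e⁻ → K, so n(e⁻) = 0.1806 mol
Q = 0.1806 × 96500 / 0.829 = 21020 C
I = Q / t = 21020 / 21420 s = 0.981 A

0.981 A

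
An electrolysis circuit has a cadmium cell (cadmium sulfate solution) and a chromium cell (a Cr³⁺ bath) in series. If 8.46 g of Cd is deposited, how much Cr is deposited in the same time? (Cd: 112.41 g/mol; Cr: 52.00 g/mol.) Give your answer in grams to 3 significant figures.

n(Cd) = 8.46 / 112.41 = 0.07526 mol
Cd²⁺ + 2e⁻ → Cd, so n(e⁻) = 2 × 0.07526 = 0.1505 mol
In series, the same 0.1505 mol of electrons flows through the second cell.
Cr³⁺ + 3e⁻ → Cr, so n(Cr) = 0.1505 / 3 = 0.05017 mol
m(Cr) = 0.05017 × 52.00 = 2.61 g

2.61 g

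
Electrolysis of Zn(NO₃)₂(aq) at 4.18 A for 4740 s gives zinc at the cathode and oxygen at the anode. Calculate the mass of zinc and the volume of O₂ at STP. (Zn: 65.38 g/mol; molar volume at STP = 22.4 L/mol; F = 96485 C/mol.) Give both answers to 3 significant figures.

Q = 4.18 × 4740 = 19810 C; n(e⁻) = 19810 / 96485 = 0.2053 mol
Cathode: Zn²⁺ + 2e⁻ → Zn → n(Zn) = 0.2053/2 = 0.1027 mol → 6.71 g
Anode: 2H₂O → O₂ + 4H⁺ + 4e⁻ → n(O₂) = 0.2053/4 = 0.05133 mol → 1.15 L

6.71 g Zn; 1.15 L O₂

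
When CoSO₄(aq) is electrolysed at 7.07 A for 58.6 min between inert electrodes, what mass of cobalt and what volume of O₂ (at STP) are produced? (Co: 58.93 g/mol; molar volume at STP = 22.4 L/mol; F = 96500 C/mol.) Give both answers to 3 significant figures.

Q = 7.07 × 3516 = 24860 C; n(e⁻) = 24860 / 96500 = 0.2576 mol
Cathode: Co²⁺ + 2e⁻ → Co → n(Co) = 0.2576/2 = 0.1288 mol → 7.59 g
Anode: 2H₂O → O₂ + 4H⁺ + 4e⁻ → n(O₂) = 0.2576/4 = 0.06440 mol → 1.44 L

7.59 g Co; 1.44 L O₂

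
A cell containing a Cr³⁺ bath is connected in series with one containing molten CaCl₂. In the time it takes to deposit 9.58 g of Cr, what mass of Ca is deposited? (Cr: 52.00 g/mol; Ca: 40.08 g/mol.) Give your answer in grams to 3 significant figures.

n(Cr) = 9.58 / 52.00 = 0.1842 mol
Cr³⁺ + 3e⁻ → Cr, so n(e⁻) = 3 × 0.1842 = 0.5526 mol
Since the cells are in series, n(e⁻) in the Ca cell is also 0.5526 mol.
Ca²⁺ + 2e⁻ → Ca, so n(Ca) = 0.5526 / 2 = 0.2763 mol
m(Ca) = 0.2763 × 40.08 = 11.1 g

11.1 g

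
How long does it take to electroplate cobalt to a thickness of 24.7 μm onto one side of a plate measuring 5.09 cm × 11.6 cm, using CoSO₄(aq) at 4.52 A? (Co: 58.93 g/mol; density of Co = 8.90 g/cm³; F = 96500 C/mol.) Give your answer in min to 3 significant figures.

Plated area = 5.09 × 11.6 = 59.04 cm²
Volume = 59.04 × 24.7×10⁻⁴ cm = 0.1458 cm³
m(Co) = 0.1458 × 8.90 = 1.298 g
n(Co) = 1.298 / 58.93 = 0.02203 mol; n(e⁻) = 2 × 0.02203 = 0.04406 mol
Q = 0.04406 × 96500 = 4252 C
t = 4252 / 4.52 = 940.7 s = 15.7 min

15.7 min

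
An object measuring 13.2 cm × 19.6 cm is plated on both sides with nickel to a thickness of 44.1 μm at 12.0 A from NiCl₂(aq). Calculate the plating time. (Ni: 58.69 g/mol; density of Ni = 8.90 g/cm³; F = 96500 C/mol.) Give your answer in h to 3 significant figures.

Plated area = 2 × 13.2 × 19.6 = 517.4 cm²
Volume = 517.4 × 44.1×10⁻⁴ cm = 2.282 cm³
m(Ni) = 2.282 × 8.90 = 20.31 g
n(Ni) = 20.31 / 58.69 = 0.3461 mol; n(e⁻) = 2 × 0.3461 = 0.6922 mol
Q = 0.6922 × 96500 = 66800 C
t = 66800 / 12.0 = 5567 s = 1.55 h

1.55 h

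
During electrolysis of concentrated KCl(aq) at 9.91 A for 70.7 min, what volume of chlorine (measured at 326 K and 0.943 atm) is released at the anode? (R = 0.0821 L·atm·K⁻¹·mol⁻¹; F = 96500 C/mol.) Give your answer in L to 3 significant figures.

Q = 9.91 A × 4242 s = 42040 C
Moles of electrons = 42040 / 96500 = 0.4356 mol
2Cl⁻ → Cl₂ + 2e⁻, so n(Cl₂) = 0.4356 / 2 = 0.2178 mol
V = nRT/P = 0.2178 × 0.0821 × 326 / 0.943 = 6.182 L

6.18 L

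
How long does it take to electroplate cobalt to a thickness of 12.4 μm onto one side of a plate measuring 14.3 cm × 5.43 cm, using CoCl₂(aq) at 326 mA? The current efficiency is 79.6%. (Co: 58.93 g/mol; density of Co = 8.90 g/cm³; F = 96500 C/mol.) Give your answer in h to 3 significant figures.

3.00 h

Plated area = 14.3 × 5.43 = 77.65 cm²
Volume = 77.65 × 12.4×10⁻⁴ cm = 0.09629 cm³
m(Co) = 0.09629 × 8.90 = 0.8570 g
n(Co) = 0.8570 / 58.93 = 0.01454 mol; n(e⁻) = 2 × 0.01454 = 0.02908 mol
Q = 0.02908 × 96500 / 0.796 = 3525 C
t = 3525 / 0.326 = 10810 s = 3.00 h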